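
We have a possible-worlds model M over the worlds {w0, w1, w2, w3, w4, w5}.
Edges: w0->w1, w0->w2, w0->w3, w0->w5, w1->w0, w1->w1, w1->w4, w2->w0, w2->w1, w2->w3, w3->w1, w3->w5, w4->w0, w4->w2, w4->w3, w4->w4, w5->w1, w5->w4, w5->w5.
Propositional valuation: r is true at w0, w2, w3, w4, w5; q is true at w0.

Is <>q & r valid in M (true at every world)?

Let φ = <>q & r. Evaluate φ at each world:
  w0 (successors {w1, w2, w3, w5}): φ is false.
  w1 (successors {w0, w1, w4}): φ is false.
  w2 (successors {w0, w1, w3}): φ is true.
  w3 (successors {w1, w5}): φ is false.
  w4 (successors {w0, w2, w3, w4}): φ is true.
  w5 (successors {w1, w4, w5}): φ is false.
Detail at w0 (counterexample):
  At w0: <>q is false, r is true, so <>q & r is false.
    At w0: <>q requires q at some successor in {w1, w2, w3, w5}.
      At w1: q is false.
      At w2: q is false.
      At w3: q is false.
      At w5: q is false.
    So <>q is false at w0.

No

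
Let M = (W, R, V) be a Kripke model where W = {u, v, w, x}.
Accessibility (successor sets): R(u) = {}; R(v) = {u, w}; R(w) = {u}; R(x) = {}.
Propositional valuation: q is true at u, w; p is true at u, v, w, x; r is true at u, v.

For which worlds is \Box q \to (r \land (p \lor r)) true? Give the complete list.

Let φ = \Box q \to (r \land (p \lor r)). Evaluate φ at each world:
  u (successors ∅): φ is true.
  v (successors {u, w}): φ is true.
  w (successors {u}): φ is false.
  x (successors ∅): φ is false.
For instance, at v:
  At v: \Box q is true, r \land (p \lor r) is true, so \Box q \to (r \land (p \lor r)) is true.
    At v: \Box q requires q at every successor {u, w}.
      At u: q is true.
      At w: q is true.
    So \Box q is true at v.
Satisfying worlds: {u, v}

u, v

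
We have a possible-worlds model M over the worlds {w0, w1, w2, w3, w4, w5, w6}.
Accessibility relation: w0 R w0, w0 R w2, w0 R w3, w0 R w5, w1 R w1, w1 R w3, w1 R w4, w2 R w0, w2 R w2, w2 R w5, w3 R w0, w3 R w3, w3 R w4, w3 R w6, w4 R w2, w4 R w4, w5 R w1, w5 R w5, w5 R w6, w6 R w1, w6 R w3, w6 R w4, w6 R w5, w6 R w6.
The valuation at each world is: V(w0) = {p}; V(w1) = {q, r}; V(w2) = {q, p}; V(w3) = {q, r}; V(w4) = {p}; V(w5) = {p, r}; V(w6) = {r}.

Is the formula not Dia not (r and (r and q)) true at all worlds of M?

No

Let φ = not Dia not (r and (r and q)). Evaluate φ at each world:
  w0 (successors {w0, w2, w3, w5}): φ is false.
  w1 (successors {w1, w3, w4}): φ is false.
  w2 (successors {w0, w2, w5}): φ is false.
  w3 (successors {w0, w3, w4, w6}): φ is false.
  w4 (successors {w2, w4}): φ is false.
  w5 (successors {w1, w5, w6}): φ is false.
  w6 (successors {w1, w3, w4, w5, w6}): φ is false.
Detail at w0 (counterexample):
  At w0: Dia not (r and (r and q)) is true, so not Dia not (r and (r and q)) is false.
    At w0: Dia not (r and (r and q)) requires not (r and (r and q)) at some successor in {w0, w2, w3, w5}.
      not (r and (r and q)) holds at w0, so Dia not (r and (r and q)) is true at w0.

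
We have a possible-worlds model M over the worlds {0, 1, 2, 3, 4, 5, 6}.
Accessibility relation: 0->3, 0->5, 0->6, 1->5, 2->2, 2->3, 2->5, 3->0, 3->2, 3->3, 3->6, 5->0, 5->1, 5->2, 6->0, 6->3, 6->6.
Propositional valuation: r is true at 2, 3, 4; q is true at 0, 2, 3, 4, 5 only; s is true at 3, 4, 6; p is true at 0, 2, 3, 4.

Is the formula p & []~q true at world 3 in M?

No

At 3: p is true, []~q is false, so p & []~q is false.
  At 3: []~q requires ~q at every successor {0, 2, 3, 6}.
    ~q fails at 0, so []~q is false at 3.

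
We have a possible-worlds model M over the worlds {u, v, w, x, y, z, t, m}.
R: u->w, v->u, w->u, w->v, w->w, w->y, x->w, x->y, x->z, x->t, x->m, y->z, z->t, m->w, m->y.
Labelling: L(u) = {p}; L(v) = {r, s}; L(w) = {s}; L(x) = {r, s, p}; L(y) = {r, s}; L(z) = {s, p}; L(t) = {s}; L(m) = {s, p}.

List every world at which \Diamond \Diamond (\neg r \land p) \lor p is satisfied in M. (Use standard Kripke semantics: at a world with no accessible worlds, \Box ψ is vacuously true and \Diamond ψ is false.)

u, w, x, z, m

Let φ = \Diamond \Diamond (\neg r \land p) \lor p. Evaluate φ at each world:
  u (successors {w}): φ is true.
  v (successors {u}): φ is false.
  w (successors {u, v, w, y}): φ is true.
  x (successors {w, y, z, t, m}): φ is true.
  y (successors {z}): φ is false.
  z (successors {t}): φ is true.
  t (successors ∅): φ is false.
  m (successors {w, y}): φ is true.
For instance, at y:
  At y: \Diamond \Diamond (\neg r \land p) is false, p is false, so \Diamond \Diamond (\neg r \land p) \lor p is false.
    At y: \Diamond \Diamond (\neg r \land p) requires \Diamond (\neg r \land p) at some successor in {z}.
      At z: \Diamond (\neg r \land p) is false.
    So \Diamond \Diamond (\neg r \land p) is false at y.
Satisfying worlds: {u, w, x, z, m}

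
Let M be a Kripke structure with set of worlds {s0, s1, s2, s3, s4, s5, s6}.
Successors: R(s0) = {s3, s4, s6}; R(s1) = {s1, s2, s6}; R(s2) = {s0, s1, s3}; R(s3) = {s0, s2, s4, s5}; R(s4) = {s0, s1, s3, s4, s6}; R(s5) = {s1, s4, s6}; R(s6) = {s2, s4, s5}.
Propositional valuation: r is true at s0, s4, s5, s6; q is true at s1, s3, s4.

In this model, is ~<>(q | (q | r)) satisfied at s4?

Recall that <>ψ holds at a world iff ψ holds at some accessible world.
At s4: <>(q | (q | r)) is true, so ~<>(q | (q | r)) is false.
  At s4: <>(q | (q | r)) requires q | (q | r) at some successor in {s0, s1, s3, s4, s6}.
    q | (q | r) holds at s0, so <>(q | (q | r)) is true at s4.

No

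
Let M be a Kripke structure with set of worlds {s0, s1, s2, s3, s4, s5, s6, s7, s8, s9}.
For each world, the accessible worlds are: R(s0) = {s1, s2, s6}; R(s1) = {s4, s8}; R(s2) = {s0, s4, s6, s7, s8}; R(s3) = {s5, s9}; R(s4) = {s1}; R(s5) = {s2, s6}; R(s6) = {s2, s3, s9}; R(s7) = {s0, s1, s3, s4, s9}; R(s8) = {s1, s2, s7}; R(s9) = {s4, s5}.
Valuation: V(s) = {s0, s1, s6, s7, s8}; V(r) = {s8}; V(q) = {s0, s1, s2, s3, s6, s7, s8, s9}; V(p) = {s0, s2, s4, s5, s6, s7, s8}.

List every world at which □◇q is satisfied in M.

Recall that □ψ holds at a world iff ψ holds at every accessible world, and ◇ψ holds iff ψ holds at some accessible world.
Let φ = □◇q. Evaluate φ at each world:
  s0 (successors {s1, s2, s6}): φ is true.
  s1 (successors {s4, s8}): φ is true.
  s2 (successors {s0, s4, s6, s7, s8}): φ is true.
  s3 (successors {s5, s9}): φ is false.
  s4 (successors {s1}): φ is true.
  s5 (successors {s2, s6}): φ is true.
  s6 (successors {s2, s3, s9}): φ is false.
  s7 (successors {s0, s1, s3, s4, s9}): φ is false.
  s8 (successors {s1, s2, s7}): φ is true.
  s9 (successors {s4, s5}): φ is true.
For instance, at s5:
  At s5: □◇q requires ◇q at every successor {s2, s6}.
      At s2: ◇q requires q at some successor in {s0, s4, s6, s7, s8}.
        q holds at s0, so ◇q is true at s2.
      At s6: ◇q requires q at some successor in {s2, s3, s9}.
        q holds at s2, so ◇q is true at s6.
  So □◇q is true at s5.
Satisfying worlds: {s0, s1, s2, s4, s5, s8, s9}

s0, s1, s2, s4, s5, s8, s9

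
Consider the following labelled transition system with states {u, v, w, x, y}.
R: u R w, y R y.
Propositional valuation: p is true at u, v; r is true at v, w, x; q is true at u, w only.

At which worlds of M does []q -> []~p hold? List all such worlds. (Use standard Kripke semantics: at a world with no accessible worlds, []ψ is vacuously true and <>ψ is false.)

u, v, w, x, y

Let φ = []q -> []~p. Evaluate φ at each world:
  u (successors {w}): φ is true.
  v (successors ∅): φ is true.
  w (successors ∅): φ is true.
  x (successors ∅): φ is true.
  y (successors {y}): φ is true.
For instance, at u:
  At u: []q is true, []~p is true, so []q -> []~p is true.
    At u: []q requires q at every successor {w}.
      At w: q is true.
    So []q is true at u.
    At u: []~p requires ~p at every successor {w}.
      At w: ~p is true.
    So []~p is true at u.
Satisfying worlds: {u, v, w, x, y}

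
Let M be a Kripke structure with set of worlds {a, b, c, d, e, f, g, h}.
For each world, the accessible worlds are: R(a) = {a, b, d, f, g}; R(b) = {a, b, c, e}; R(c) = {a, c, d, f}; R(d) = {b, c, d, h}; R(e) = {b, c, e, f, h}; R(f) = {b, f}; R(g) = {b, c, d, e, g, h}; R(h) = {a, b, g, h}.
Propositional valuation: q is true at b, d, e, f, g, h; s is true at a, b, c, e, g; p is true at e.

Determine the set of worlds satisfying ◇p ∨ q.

b, d, e, f, g, h

Let φ = ◇p ∨ q. Evaluate φ at each world:
  a (successors {a, b, d, f, g}): φ is false.
  b (successors {a, b, c, e}): φ is true.
  c (successors {a, c, d, f}): φ is false.
  d (successors {b, c, d, h}): φ is true.
  e (successors {b, c, e, f, h}): φ is true.
  f (successors {b, f}): φ is true.
  g (successors {b, c, d, e, g, h}): φ is true.
  h (successors {a, b, g, h}): φ is true.
For instance, at f:
  At f: ◇p is false, q is true, so ◇p ∨ q is true.
    At f: ◇p requires p at some successor in {b, f}.
      At b: p is false.
      At f: p is false.
    So ◇p is false at f.
Satisfying worlds: {b, d, e, f, g, h}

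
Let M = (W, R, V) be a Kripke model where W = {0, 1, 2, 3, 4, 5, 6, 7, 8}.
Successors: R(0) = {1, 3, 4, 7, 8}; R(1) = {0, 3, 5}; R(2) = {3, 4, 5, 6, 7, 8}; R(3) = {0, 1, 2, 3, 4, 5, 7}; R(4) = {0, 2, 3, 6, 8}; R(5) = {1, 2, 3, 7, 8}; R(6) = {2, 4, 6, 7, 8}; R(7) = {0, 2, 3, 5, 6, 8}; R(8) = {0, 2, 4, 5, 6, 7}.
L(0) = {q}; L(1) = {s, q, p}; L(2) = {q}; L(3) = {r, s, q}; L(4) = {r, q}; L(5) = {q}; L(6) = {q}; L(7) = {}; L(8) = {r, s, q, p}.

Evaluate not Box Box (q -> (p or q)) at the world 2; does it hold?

No

At 2: Box Box (q -> (p or q)) is true, so not Box Box (q -> (p or q)) is false.
  At 2: Box Box (q -> (p or q)) requires Box (q -> (p or q)) at every successor {3, 4, 5, 6, 7, 8}.
    At 3: Box (q -> (p or q)) is true.
    At 4: Box (q -> (p or q)) is true.
    At 5: Box (q -> (p or q)) is true.
    At 6: Box (q -> (p or q)) is true.
    At 7: Box (q -> (p or q)) is true.
    At 8: Box (q -> (p or q)) is true.
  So Box Box (q -> (p or q)) is true at 2.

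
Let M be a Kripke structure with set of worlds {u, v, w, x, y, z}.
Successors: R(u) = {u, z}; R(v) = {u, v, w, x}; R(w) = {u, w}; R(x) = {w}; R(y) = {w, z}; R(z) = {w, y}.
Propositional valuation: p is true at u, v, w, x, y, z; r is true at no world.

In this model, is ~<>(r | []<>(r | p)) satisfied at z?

No

Recall that []ψ holds at a world iff ψ holds at every accessible world, and <>ψ holds iff ψ holds at some accessible world.
At z: <>(r | []<>(r | p)) is true, so ~<>(r | []<>(r | p)) is false.
  At z: <>(r | []<>(r | p)) requires r | []<>(r | p) at some successor in {w, y}.
    r | []<>(r | p) holds at w, so <>(r | []<>(r | p)) is true at z.
      At w: r is false, []<>(r | p) is true, so r | []<>(r | p) is true.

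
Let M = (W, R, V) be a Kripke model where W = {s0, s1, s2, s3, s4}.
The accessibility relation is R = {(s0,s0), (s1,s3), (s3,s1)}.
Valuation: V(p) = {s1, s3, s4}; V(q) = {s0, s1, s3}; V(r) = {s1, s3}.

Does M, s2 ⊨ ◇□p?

No

At s2: no accessible worlds, so ◇□p is false.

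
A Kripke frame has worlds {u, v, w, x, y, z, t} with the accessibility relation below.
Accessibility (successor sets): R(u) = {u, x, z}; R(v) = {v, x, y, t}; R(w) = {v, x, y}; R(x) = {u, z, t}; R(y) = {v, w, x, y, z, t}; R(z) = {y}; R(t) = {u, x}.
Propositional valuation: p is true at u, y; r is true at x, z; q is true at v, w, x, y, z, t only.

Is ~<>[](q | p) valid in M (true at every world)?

No

Let φ = ~<>[](q | p). Evaluate φ at each world:
  u (successors {u, x, z}): φ is false.
  v (successors {v, x, y, t}): φ is false.
  w (successors {v, x, y}): φ is false.
  x (successors {u, z, t}): φ is false.
  y (successors {v, w, x, y, z, t}): φ is false.
  z (successors {y}): φ is false.
  t (successors {u, x}): φ is false.
Detail at u (counterexample):
  At u: <>[](q | p) is true, so ~<>[](q | p) is false.
    At u: <>[](q | p) requires [](q | p) at some successor in {u, x, z}.
      [](q | p) holds at u, so <>[](q | p) is true at u.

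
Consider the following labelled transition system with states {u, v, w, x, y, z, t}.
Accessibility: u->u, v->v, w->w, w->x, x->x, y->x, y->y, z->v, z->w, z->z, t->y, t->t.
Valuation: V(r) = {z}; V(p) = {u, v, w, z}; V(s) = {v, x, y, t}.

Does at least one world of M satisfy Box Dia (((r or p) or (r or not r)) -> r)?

Let φ = Box Dia (((r or p) or (r or not r)) -> r). Evaluate φ at each world:
  u (successors {u}): φ is false.
  v (successors {v}): φ is false.
  w (successors {w, x}): φ is false.
  x (successors {x}): φ is false.
  y (successors {x, y}): φ is false.
  z (successors {v, w, z}): φ is false.
  t (successors {y, t}): φ is false.
For instance, at t:
  At t: Box Dia (((r or p) or (r or not r)) -> r) requires Dia (((r or p) or (r or not r)) -> r) at every successor {y, t}.
    Dia (((r or p) or (r or not r)) -> r) fails at y, so Box Dia (((r or p) or (r or not r)) -> r) is false at t.
      At y: Dia (((r or p) or (r or not r)) -> r) requires ((r or p) or (r or not r)) -> r at some successor in {x, y}.
        At x: ((r or p) or (r or not r)) -> r is false.
        At y: ((r or p) or (r or not r)) -> r is false.
      So Dia (((r or p) or (r or not r)) -> r) is false at y.

No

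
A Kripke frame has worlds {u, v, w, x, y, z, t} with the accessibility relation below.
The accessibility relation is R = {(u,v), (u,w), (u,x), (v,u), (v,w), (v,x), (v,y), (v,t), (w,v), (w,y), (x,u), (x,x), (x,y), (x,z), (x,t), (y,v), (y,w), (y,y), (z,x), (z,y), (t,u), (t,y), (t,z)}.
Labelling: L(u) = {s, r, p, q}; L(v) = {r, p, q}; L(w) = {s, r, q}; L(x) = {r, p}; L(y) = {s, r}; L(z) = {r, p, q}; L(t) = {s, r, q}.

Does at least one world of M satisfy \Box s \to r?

Yes

Let φ = \Box s \to r. Evaluate φ at each world:
  u (successors {v, w, x}): φ is true.
  v (successors {u, w, x, y, t}): φ is true.
  w (successors {v, y}): φ is true.
  x (successors {u, x, y, z, t}): φ is true.
  y (successors {v, w, y}): φ is true.
  z (successors {x, y}): φ is true.
  t (successors {u, y, z}): φ is true.
Detail at u (witness):
  At u: \Box s is false, r is true, so \Box s \to r is true.
    At u: \Box s requires s at every successor {v, w, x}.
      s fails at v, so \Box s is false at u.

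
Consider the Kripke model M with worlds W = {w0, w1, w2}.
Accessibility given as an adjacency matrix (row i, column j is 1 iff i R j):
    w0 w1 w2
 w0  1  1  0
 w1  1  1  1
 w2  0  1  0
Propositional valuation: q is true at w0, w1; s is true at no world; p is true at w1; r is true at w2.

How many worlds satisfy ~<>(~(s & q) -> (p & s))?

3

Let φ = ~<>(~(s & q) -> (p & s)). Evaluate φ at each world:
  w0 (successors {w0, w1}): φ is true.
  w1 (successors {w0, w1, w2}): φ is true.
  w2 (successors {w1}): φ is true.
For instance, at w1:
  At w1: <>(~(s & q) -> (p & s)) is false, so ~<>(~(s & q) -> (p & s)) is true.
    At w1: <>(~(s & q) -> (p & s)) requires ~(s & q) -> (p & s) at some successor in {w0, w1, w2}.
      At w0: ~(s & q) -> (p & s) is false.
      At w1: ~(s & q) -> (p & s) is false.
      At w2: ~(s & q) -> (p & s) is false.
    So <>(~(s & q) -> (p & s)) is false at w1.
Satisfying worlds: {w0, w1, w2}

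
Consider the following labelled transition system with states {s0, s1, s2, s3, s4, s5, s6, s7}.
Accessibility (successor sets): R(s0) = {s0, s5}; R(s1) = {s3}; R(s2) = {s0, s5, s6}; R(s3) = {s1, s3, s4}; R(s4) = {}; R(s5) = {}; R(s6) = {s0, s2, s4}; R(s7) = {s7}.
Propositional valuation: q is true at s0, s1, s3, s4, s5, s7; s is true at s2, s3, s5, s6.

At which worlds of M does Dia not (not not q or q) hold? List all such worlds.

s2, s6

Let φ = Dia not (not not q or q). Evaluate φ at each world:
  s0 (successors {s0, s5}): φ is false.
  s1 (successors {s3}): φ is false.
  s2 (successors {s0, s5, s6}): φ is true.
  s3 (successors {s1, s3, s4}): φ is false.
  s4 (successors ∅): φ is false.
  s5 (successors ∅): φ is false.
  s6 (successors {s0, s2, s4}): φ is true.
  s7 (successors {s7}): φ is false.
For instance, at s3:
  At s3: Dia not (not not q or q) requires not (not not q or q) at some successor in {s1, s3, s4}.
    At s1: not (not not q or q) is false.
    At s3: not (not not q or q) is false.
    At s4: not (not not q or q) is false.
  So Dia not (not not q or q) is false at s3.
Satisfying worlds: {s2, s6}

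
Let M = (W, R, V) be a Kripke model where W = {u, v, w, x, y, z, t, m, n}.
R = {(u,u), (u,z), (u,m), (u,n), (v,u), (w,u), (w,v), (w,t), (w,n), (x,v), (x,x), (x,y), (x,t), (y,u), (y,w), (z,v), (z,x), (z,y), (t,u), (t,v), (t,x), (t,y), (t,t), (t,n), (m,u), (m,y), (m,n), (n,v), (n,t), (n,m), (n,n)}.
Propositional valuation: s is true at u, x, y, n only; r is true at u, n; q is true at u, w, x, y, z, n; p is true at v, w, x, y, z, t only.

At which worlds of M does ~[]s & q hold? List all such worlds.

u, w, x, y, z, n

Let φ = ~[]s & q. Evaluate φ at each world:
  u (successors {u, z, m, n}): φ is true.
  v (successors {u}): φ is false.
  w (successors {u, v, t, n}): φ is true.
  x (successors {v, x, y, t}): φ is true.
  y (successors {u, w}): φ is true.
  z (successors {v, x, y}): φ is true.
  t (successors {u, v, x, y, t, n}): φ is false.
  m (successors {u, y, n}): φ is false.
  n (successors {v, t, m, n}): φ is true.
For instance, at w:
  At w: ~[]s is true, q is true, so ~[]s & q is true.
    At w: []s is false, so ~[]s is true.
      At w: []s requires s at every successor {u, v, t, n}.
        s fails at v, so []s is false at w.
Satisfying worlds: {u, w, x, y, z, n}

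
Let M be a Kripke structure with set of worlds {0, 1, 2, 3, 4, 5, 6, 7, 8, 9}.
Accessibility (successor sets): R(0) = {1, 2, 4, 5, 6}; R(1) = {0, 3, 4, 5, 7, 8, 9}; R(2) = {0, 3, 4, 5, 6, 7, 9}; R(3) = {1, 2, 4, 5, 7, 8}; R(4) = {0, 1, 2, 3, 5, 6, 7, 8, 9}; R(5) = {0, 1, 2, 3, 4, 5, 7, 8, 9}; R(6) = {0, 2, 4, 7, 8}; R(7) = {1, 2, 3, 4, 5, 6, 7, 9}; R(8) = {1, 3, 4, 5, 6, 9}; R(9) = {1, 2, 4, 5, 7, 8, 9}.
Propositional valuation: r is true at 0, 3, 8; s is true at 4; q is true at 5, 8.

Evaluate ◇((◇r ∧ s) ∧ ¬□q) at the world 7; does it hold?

Yes

At 7: ◇((◇r ∧ s) ∧ ¬□q) requires (◇r ∧ s) ∧ ¬□q at some successor in {1, 2, 3, 4, 5, 6, 7, 9}.
  (◇r ∧ s) ∧ ¬□q holds at 4, so ◇((◇r ∧ s) ∧ ¬□q) is true at 7.
    At 4: ◇r ∧ s is true, ¬□q is true, so (◇r ∧ s) ∧ ¬□q is true.
      At 4: ◇r is true, s is true, so ◇r ∧ s is true.
      At 4: □q is false, so ¬□q is true.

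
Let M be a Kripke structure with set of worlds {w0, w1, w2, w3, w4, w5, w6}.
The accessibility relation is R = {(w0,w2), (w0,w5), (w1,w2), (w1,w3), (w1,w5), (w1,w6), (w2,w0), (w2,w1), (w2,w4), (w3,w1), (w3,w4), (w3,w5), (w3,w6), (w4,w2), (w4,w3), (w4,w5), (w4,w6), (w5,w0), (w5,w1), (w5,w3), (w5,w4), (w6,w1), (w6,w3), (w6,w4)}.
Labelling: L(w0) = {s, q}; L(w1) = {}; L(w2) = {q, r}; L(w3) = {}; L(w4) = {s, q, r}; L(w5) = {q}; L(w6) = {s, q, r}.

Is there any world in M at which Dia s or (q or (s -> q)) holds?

Yes

Let φ = Dia s or (q or (s -> q)). Evaluate φ at each world:
  w0 (successors {w2, w5}): φ is true.
  w1 (successors {w2, w3, w5, w6}): φ is true.
  w2 (successors {w0, w1, w4}): φ is true.
  w3 (successors {w1, w4, w5, w6}): φ is true.
  w4 (successors {w2, w3, w5, w6}): φ is true.
  w5 (successors {w0, w1, w3, w4}): φ is true.
  w6 (successors {w1, w3, w4}): φ is true.
Detail at w0 (witness):
  At w0: Dia s is false, q or (s -> q) is true, so Dia s or (q or (s -> q)) is true.
    At w0: Dia s requires s at some successor in {w2, w5}.
      At w2: s is false.
      At w5: s is false.
    So Dia s is false at w0.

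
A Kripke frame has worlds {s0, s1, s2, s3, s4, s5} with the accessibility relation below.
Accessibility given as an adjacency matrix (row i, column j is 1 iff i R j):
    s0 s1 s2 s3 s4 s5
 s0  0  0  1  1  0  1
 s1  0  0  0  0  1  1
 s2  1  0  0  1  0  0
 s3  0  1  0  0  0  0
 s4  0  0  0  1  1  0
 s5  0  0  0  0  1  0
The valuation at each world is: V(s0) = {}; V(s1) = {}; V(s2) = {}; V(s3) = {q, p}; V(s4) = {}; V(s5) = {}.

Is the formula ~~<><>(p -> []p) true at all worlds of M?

Recall that []ψ holds at a world iff ψ holds at every accessible world, and <>ψ holds iff ψ holds at some accessible world.
Let φ = ~~<><>(p -> []p). Evaluate φ at each world:
  s0 (successors {s2, s3, s5}): φ is true.
  s1 (successors {s4, s5}): φ is true.
  s2 (successors {s0, s3}): φ is true.
  s3 (successors {s1}): φ is true.
  s4 (successors {s3, s4}): φ is true.
  s5 (successors {s4}): φ is true.
For instance, at s5:
  At s5: ~<><>(p -> []p) is false, so ~~<><>(p -> []p) is true.
    At s5: <><>(p -> []p) is true, so ~<><>(p -> []p) is false.
      At s5: <><>(p -> []p) requires <>(p -> []p) at some successor in {s4}.
        <>(p -> []p) holds at s4, so <><>(p -> []p) is true at s5.

Yes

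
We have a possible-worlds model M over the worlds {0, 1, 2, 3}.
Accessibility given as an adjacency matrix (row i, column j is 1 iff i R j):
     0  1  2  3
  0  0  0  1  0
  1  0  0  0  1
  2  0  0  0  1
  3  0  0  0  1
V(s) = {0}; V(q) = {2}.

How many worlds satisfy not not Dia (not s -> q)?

Let φ = not not Dia (not s -> q). Evaluate φ at each world:
  0 (successors {2}): φ is true.
  1 (successors {3}): φ is false.
  2 (successors {3}): φ is false.
  3 (successors {3}): φ is false.
For instance, at 2:
  At 2: not Dia (not s -> q) is true, so not not Dia (not s -> q) is false.
    At 2: Dia (not s -> q) is false, so not Dia (not s -> q) is true.
      At 2: Dia (not s -> q) requires not s -> q at some successor in {3}.
        At 3: not s -> q is false.
      So Dia (not s -> q) is false at 2.
Satisfying worlds: {0}

1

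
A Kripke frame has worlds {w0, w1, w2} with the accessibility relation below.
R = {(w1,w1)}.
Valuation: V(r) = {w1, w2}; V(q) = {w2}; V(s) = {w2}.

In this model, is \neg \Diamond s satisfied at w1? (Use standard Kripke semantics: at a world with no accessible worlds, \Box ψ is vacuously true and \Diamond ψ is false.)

Yes

At w1: \Diamond s is false, so \neg \Diamond s is true.
  At w1: \Diamond s requires s at some successor in {w1}.
    At w1: s is false.
  So \Diamond s is false at w1.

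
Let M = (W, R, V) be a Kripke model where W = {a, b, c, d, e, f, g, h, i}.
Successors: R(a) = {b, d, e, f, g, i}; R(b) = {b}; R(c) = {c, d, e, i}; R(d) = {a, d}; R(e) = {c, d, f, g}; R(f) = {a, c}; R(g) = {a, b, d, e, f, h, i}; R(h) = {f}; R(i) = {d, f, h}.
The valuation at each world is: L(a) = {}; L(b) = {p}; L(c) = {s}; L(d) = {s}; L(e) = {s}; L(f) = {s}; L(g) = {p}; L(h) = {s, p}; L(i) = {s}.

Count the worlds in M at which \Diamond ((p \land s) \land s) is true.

2

Let φ = \Diamond ((p \land s) \land s). Evaluate φ at each world:
  a (successors {b, d, e, f, g, i}): φ is false.
  b (successors {b}): φ is false.
  c (successors {c, d, e, i}): φ is false.
  d (successors {a, d}): φ is false.
  e (successors {c, d, f, g}): φ is false.
  f (successors {a, c}): φ is false.
  g (successors {a, b, d, e, f, h, i}): φ is true.
  h (successors {f}): φ is false.
  i (successors {d, f, h}): φ is true.
For instance, at d:
  At d: \Diamond ((p \land s) \land s) requires (p \land s) \land s at some successor in {a, d}.
    At a: (p \land s) \land s is false.
    At d: (p \land s) \land s is false.
  So \Diamond ((p \land s) \land s) is false at d.
Satisfying worlds: {g, i}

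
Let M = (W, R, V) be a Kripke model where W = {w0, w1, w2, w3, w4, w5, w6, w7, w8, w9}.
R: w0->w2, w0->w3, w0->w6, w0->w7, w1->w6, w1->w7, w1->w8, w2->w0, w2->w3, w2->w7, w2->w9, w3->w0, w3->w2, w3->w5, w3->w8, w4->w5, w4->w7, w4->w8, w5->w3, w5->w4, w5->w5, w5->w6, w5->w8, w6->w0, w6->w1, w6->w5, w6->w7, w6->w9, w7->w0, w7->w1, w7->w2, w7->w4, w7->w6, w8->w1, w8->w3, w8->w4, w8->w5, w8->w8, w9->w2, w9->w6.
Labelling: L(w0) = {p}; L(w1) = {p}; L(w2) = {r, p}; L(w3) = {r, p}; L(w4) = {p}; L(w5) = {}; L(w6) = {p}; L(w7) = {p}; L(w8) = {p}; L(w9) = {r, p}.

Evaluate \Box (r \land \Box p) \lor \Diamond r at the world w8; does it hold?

Yes

At w8: \Box (r \land \Box p) is false, \Diamond r is true, so \Box (r \land \Box p) \lor \Diamond r is true.
  At w8: \Box (r \land \Box p) requires r \land \Box p at every successor {w1, w3, w4, w5, w8}.
    r \land \Box p fails at w1, so \Box (r \land \Box p) is false at w8.
      At w1: r is false, \Box p is true, so r \land \Box p is false.
  At w8: \Diamond r requires r at some successor in {w1, w3, w4, w5, w8}.
    r holds at w3, so \Diamond r is true at w8.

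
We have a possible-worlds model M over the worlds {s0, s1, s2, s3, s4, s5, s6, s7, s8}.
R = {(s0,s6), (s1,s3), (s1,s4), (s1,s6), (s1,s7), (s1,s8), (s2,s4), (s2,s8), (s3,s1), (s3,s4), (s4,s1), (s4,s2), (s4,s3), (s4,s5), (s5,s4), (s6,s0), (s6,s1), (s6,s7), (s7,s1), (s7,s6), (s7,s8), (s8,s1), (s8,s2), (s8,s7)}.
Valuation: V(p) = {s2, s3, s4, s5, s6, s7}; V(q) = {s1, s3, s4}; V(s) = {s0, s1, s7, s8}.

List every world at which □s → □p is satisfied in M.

Recall that □ψ holds at a world iff ψ holds at every accessible world, and ◇ψ holds iff ψ holds at some accessible world.
Let φ = □s → □p. Evaluate φ at each world:
  s0 (successors {s6}): φ is true.
  s1 (successors {s3, s4, s6, s7, s8}): φ is true.
  s2 (successors {s4, s8}): φ is true.
  s3 (successors {s1, s4}): φ is true.
  s4 (successors {s1, s2, s3, s5}): φ is true.
  s5 (successors {s4}): φ is true.
  s6 (successors {s0, s1, s7}): φ is false.
  s7 (successors {s1, s6, s8}): φ is true.
  s8 (successors {s1, s2, s7}): φ is true.
For instance, at s3:
  At s3: □s is false, □p is false, so □s → □p is true.
    At s3: □s requires s at every successor {s1, s4}.
      s fails at s4, so □s is false at s3.
    At s3: □p requires p at every successor {s1, s4}.
      p fails at s1, so □p is false at s3.
Satisfying worlds: {s0, s1, s2, s3, s4, s5, s7, s8}

s0, s1, s2, s3, s4, s5, s7, s8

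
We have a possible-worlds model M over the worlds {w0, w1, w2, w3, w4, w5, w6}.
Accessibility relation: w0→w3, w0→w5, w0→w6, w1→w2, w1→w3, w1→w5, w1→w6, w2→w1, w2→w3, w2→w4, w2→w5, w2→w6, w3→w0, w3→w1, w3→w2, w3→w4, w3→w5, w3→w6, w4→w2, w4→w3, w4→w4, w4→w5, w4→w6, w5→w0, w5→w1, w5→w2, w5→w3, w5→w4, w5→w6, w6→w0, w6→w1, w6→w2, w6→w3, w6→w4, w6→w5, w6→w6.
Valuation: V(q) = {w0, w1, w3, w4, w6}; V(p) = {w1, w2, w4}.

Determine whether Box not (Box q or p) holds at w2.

Recall that Box ψ holds at a world iff ψ holds at every accessible world, and Dia ψ holds iff ψ holds at some accessible world.
At w2: Box not (Box q or p) requires not (Box q or p) at every successor {w1, w3, w4, w5, w6}.
  not (Box q or p) fails at w1, so Box not (Box q or p) is false at w2.
    At w1: Box q or p is true, so not (Box q or p) is false.
      At w1: Box q is false, p is true, so Box q or p is true.

No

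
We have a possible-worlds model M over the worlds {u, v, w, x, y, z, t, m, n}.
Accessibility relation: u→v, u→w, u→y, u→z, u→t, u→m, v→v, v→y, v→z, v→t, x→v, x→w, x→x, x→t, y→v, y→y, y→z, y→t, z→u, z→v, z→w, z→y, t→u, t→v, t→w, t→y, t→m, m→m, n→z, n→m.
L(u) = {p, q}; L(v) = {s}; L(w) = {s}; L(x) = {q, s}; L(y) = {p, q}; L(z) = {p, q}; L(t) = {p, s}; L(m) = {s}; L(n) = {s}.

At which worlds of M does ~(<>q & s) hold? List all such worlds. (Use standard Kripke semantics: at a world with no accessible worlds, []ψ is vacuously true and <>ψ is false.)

Let φ = ~(<>q & s). Evaluate φ at each world:
  u (successors {v, w, y, z, t, m}): φ is true.
  v (successors {v, y, z, t}): φ is false.
  w (successors ∅): φ is true.
  x (successors {v, w, x, t}): φ is false.
  y (successors {v, y, z, t}): φ is true.
  z (successors {u, v, w, y}): φ is true.
  t (successors {u, v, w, y, m}): φ is false.
  m (successors {m}): φ is true.
  n (successors {z, m}): φ is false.
For instance, at z:
  At z: <>q & s is false, so ~(<>q & s) is true.
    At z: <>q is true, s is false, so <>q & s is false.
      At z: <>q requires q at some successor in {u, v, w, y}.
        q holds at u, so <>q is true at z.
Satisfying worlds: {u, w, y, z, m}

u, w, y, z, m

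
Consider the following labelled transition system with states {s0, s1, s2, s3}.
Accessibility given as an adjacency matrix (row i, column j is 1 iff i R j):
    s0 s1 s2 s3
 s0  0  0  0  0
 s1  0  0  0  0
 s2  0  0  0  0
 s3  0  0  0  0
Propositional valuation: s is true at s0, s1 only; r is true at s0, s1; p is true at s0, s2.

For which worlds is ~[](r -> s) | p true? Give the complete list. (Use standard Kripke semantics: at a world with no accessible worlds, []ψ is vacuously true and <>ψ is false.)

Let φ = ~[](r -> s) | p. Evaluate φ at each world:
  s0 (successors ∅): φ is true.
  s1 (successors ∅): φ is false.
  s2 (successors ∅): φ is true.
  s3 (successors ∅): φ is false.
For instance, at s1:
  At s1: ~[](r -> s) is false, p is false, so ~[](r -> s) | p is false.
    At s1: [](r -> s) is true, so ~[](r -> s) is false.
      At s1: no accessible worlds, so [](r -> s) holds vacuously.
Satisfying worlds: {s0, s2}

s0, s2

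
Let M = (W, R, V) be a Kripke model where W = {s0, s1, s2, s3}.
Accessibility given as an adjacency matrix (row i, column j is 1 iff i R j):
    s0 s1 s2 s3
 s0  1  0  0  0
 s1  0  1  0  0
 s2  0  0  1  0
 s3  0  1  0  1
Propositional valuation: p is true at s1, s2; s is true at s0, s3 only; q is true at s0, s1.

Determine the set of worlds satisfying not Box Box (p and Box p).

Recall that Box ψ holds at a world iff ψ holds at every accessible world, and Dia ψ holds iff ψ holds at some accessible world.
Let φ = not Box Box (p and Box p). Evaluate φ at each world:
  s0 (successors {s0}): φ is true.
  s1 (successors {s1}): φ is false.
  s2 (successors {s2}): φ is false.
  s3 (successors {s1, s3}): φ is true.
For instance, at s0:
  At s0: Box Box (p and Box p) is false, so not Box Box (p and Box p) is true.
    At s0: Box Box (p and Box p) requires Box (p and Box p) at every successor {s0}.
      Box (p and Box p) fails at s0, so Box Box (p and Box p) is false at s0.
Satisfying worlds: {s0, s3}

s0, s3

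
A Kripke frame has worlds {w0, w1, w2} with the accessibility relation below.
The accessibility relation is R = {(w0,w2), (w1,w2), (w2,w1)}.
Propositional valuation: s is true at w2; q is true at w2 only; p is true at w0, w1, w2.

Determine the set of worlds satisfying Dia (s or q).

Let φ = Dia (s or q). Evaluate φ at each world:
  w0 (successors {w2}): φ is true.
  w1 (successors {w2}): φ is true.
  w2 (successors {w1}): φ is false.
For instance, at w1:
  At w1: Dia (s or q) requires s or q at some successor in {w2}.
    s or q holds at w2, so Dia (s or q) is true at w1.
Satisfying worlds: {w0, w1}

w0, w1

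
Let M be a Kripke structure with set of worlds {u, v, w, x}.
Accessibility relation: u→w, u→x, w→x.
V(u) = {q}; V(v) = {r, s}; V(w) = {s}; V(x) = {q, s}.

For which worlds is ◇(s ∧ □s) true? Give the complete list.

u, w

Let φ = ◇(s ∧ □s). Evaluate φ at each world:
  u (successors {w, x}): φ is true.
  v (successors ∅): φ is false.
  w (successors {x}): φ is true.
  x (successors ∅): φ is false.
For instance, at w:
  At w: ◇(s ∧ □s) requires s ∧ □s at some successor in {x}.
    s ∧ □s holds at x, so ◇(s ∧ □s) is true at w.
      At x: s is true, □s is true, so s ∧ □s is true.
Satisfying worlds: {u, w}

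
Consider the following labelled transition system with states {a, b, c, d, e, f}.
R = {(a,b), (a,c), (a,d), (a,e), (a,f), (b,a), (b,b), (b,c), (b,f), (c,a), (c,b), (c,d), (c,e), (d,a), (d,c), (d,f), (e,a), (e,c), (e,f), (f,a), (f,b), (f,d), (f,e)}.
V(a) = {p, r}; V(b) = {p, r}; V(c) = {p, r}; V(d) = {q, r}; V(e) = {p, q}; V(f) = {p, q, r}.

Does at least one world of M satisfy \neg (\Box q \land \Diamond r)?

Recall that \Box ψ holds at a world iff ψ holds at every accessible world, and \Diamond ψ holds iff ψ holds at some accessible world.
Let φ = \neg (\Box q \land \Diamond r). Evaluate φ at each world:
  a (successors {b, c, d, e, f}): φ is true.
  b (successors {a, b, c, f}): φ is true.
  c (successors {a, b, d, e}): φ is true.
  d (successors {a, c, f}): φ is true.
  e (successors {a, c, f}): φ is true.
  f (successors {a, b, d, e}): φ is true.
Detail at a (witness):
  At a: \Box q \land \Diamond r is false, so \neg (\Box q \land \Diamond r) is true.
    At a: \Box q is false, \Diamond r is true, so \Box q \land \Diamond r is false.
      At a: \Box q requires q at every successor {b, c, d, e, f}.
        q fails at b, so \Box q is false at a.
      At a: \Diamond r requires r at some successor in {b, c, d, e, f}.
        r holds at b, so \Diamond r is true at a.

Yes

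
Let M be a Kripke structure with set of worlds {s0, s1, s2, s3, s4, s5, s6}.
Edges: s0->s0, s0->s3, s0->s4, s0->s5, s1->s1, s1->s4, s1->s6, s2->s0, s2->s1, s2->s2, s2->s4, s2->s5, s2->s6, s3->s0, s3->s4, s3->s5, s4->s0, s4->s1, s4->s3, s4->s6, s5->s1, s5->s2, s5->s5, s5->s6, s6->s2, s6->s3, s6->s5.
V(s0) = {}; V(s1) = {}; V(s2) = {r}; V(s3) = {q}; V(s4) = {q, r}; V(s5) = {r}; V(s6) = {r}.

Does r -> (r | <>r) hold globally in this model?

Yes

Let φ = r -> (r | <>r). Evaluate φ at each world:
  s0 (successors {s0, s3, s4, s5}): φ is true.
  s1 (successors {s1, s4, s6}): φ is true.
  s2 (successors {s0, s1, s2, s4, s5, s6}): φ is true.
  s3 (successors {s0, s4, s5}): φ is true.
  s4 (successors {s0, s1, s3, s6}): φ is true.
  s5 (successors {s1, s2, s5, s6}): φ is true.
  s6 (successors {s2, s3, s5}): φ is true.
For instance, at s5:
  At s5: r is true, r | <>r is true, so r -> (r | <>r) is true.
    At s5: r is true, <>r is true, so r | <>r is true.
      At s5: <>r requires r at some successor in {s1, s2, s5, s6}.
        r holds at s2, so <>r is true at s5.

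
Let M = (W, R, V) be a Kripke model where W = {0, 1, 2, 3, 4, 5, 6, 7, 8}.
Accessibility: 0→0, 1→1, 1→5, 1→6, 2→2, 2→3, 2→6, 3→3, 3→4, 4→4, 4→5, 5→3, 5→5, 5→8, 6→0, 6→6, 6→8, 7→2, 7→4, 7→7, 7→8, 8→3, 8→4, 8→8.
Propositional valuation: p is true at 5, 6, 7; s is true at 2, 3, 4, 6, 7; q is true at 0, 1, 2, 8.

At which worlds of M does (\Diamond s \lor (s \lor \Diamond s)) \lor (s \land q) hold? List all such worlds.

1, 2, 3, 4, 5, 6, 7, 8

Let φ = (\Diamond s \lor (s \lor \Diamond s)) \lor (s \land q). Evaluate φ at each world:
  0 (successors {0}): φ is false.
  1 (successors {1, 5, 6}): φ is true.
  2 (successors {2, 3, 6}): φ is true.
  3 (successors {3, 4}): φ is true.
  4 (successors {4, 5}): φ is true.
  5 (successors {3, 5, 8}): φ is true.
  6 (successors {0, 6, 8}): φ is true.
  7 (successors {2, 4, 7, 8}): φ is true.
  8 (successors {3, 4, 8}): φ is true.
For instance, at 3:
  At 3: \Diamond s \lor (s \lor \Diamond s) is true, s \land q is false, so (\Diamond s \lor (s \lor \Diamond s)) \lor (s \land q) is true.
    At 3: \Diamond s is true, s \lor \Diamond s is true, so \Diamond s \lor (s \lor \Diamond s) is true.
      At 3: \Diamond s requires s at some successor in {3, 4}.
        s holds at 3, so \Diamond s is true at 3.
      At 3: s is true, \Diamond s is true, so s \lor \Diamond s is true.
Satisfying worlds: {1, 2, 3, 4, 5, 6, 7, 8}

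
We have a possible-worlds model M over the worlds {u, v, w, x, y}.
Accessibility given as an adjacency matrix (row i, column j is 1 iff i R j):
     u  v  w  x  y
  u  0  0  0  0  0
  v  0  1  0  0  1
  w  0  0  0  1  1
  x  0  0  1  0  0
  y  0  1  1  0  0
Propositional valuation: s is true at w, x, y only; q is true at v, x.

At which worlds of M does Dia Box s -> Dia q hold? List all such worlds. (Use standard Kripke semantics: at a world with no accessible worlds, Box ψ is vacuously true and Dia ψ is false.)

u, v, w, y

Recall that Box ψ holds at a world iff ψ holds at every accessible world, and Dia ψ holds iff ψ holds at some accessible world.
Let φ = Dia Box s -> Dia q. Evaluate φ at each world:
  u (successors ∅): φ is true.
  v (successors {v, y}): φ is true.
  w (successors {x, y}): φ is true.
  x (successors {w}): φ is false.
  y (successors {v, w}): φ is true.
For instance, at v:
  At v: Dia Box s is false, Dia q is true, so Dia Box s -> Dia q is true.
    At v: Dia Box s requires Box s at some successor in {v, y}.
      At v: Box s is false.
      At y: Box s is false.
    So Dia Box s is false at v.
    At v: Dia q requires q at some successor in {v, y}.
      q holds at v, so Dia q is true at v.
Satisfying worlds: {u, v, w, y}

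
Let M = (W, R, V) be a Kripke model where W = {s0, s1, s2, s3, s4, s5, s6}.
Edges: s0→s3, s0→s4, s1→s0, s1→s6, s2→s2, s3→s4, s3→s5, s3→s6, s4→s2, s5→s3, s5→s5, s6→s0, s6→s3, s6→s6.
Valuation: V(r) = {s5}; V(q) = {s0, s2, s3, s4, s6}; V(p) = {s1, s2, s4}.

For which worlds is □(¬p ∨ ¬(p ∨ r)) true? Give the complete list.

Let φ = □(¬p ∨ ¬(p ∨ r)). Evaluate φ at each world:
  s0 (successors {s3, s4}): φ is false.
  s1 (successors {s0, s6}): φ is true.
  s2 (successors {s2}): φ is false.
  s3 (successors {s4, s5, s6}): φ is false.
  s4 (successors {s2}): φ is false.
  s5 (successors {s3, s5}): φ is true.
  s6 (successors {s0, s3, s6}): φ is true.
For instance, at s0:
  At s0: □(¬p ∨ ¬(p ∨ r)) requires ¬p ∨ ¬(p ∨ r) at every successor {s3, s4}.
    ¬p ∨ ¬(p ∨ r) fails at s4, so □(¬p ∨ ¬(p ∨ r)) is false at s0.
Satisfying worlds: {s1, s5, s6}

s1, s5, s6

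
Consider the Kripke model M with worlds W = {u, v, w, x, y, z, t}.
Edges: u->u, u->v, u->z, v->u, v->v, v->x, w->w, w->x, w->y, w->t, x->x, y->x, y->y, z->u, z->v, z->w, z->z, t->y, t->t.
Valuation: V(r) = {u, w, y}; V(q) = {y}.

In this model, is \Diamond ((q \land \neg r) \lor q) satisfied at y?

Yes

At y: \Diamond ((q \land \neg r) \lor q) requires (q \land \neg r) \lor q at some successor in {x, y}.
  (q \land \neg r) \lor q holds at y, so \Diamond ((q \land \neg r) \lor q) is true at y.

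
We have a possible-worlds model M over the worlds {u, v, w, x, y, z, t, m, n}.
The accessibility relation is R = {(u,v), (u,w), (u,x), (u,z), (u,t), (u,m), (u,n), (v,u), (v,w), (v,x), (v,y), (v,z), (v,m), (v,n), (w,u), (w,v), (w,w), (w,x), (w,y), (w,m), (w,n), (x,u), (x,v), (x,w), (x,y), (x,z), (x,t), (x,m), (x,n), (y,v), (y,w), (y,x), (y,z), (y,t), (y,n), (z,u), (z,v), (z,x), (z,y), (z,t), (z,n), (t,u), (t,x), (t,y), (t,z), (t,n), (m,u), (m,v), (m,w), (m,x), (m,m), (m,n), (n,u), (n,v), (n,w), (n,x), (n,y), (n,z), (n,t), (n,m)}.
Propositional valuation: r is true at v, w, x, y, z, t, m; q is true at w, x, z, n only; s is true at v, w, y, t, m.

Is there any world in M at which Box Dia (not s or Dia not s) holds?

Let φ = Box Dia (not s or Dia not s). Evaluate φ at each world:
  u (successors {v, w, x, z, t, m, n}): φ is true.
  v (successors {u, w, x, y, z, m, n}): φ is true.
  w (successors {u, v, w, x, y, m, n}): φ is true.
  x (successors {u, v, w, y, z, t, m, n}): φ is true.
  y (successors {v, w, x, z, t, n}): φ is true.
  z (successors {u, v, x, y, t, n}): φ is true.
  t (successors {u, x, y, z, n}): φ is true.
  m (successors {u, v, w, x, m, n}): φ is true.
  n (successors {u, v, w, x, y, z, t, m}): φ is true.
Detail at u (witness):
  At u: Box Dia (not s or Dia not s) requires Dia (not s or Dia not s) at every successor {v, w, x, z, t, m, n}.
    At v: Dia (not s or Dia not s) is true.
    At w: Dia (not s or Dia not s) is true.
    At x: Dia (not s or Dia not s) is true.
    At z: Dia (not s or Dia not s) is true.
    At t: Dia (not s or Dia not s) is true.
    At m: Dia (not s or Dia not s) is true.
    At n: Dia (not s or Dia not s) is true.
  So Box Dia (not s or Dia not s) is true at u.

Yes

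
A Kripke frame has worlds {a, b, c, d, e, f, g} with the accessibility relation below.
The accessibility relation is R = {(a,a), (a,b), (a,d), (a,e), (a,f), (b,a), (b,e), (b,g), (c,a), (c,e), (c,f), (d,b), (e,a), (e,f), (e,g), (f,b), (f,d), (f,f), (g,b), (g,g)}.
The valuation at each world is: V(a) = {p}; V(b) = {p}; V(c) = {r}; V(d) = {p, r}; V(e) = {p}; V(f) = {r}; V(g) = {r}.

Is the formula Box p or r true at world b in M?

At b: Box p is false, r is false, so Box p or r is false.
  At b: Box p requires p at every successor {a, e, g}.
    p fails at g, so Box p is false at b.

No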